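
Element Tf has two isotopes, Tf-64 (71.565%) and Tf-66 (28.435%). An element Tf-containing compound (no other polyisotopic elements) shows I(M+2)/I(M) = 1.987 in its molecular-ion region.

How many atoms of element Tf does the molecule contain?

With n Tf atoms, P(M+2)/P(M) = C(n,1)·p^(n−1)q / p^n = n·q/p = n · 0.28435/0.71565.
n = 1.987 × 0.71565/0.28435 = 5.00 ≈ 5

5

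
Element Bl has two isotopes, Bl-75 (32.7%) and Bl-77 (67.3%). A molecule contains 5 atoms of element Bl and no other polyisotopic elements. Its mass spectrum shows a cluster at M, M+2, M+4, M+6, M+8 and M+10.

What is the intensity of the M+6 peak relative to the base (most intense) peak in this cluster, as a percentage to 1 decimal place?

Term probabilities: M 0.0037, M+2 0.0385, M+4 0.1584, M+6 0.3259, M+8 0.3354, M+10 0.1381. Base peak = M+8.
P(M+8) = C(5,4) × 0.327^1 × 0.673^4 = 5 × 0.3270 × 0.20514468 = 0.335412 (base)
P(M+6) = C(5,3) × 0.327^2 × 0.673^3 = 10 × 0.106929 × 0.30482122 = 0.325942
Relative intensity = 0.325942 / 0.335412 × 100 = 97.2

97.2%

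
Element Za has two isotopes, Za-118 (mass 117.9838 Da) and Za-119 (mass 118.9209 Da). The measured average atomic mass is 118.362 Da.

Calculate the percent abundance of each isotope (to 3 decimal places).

Za-118: 59.641%, Za-119: 40.359%

With x = fraction of Za-118 (so Za-119 is 1 − x):
117.9838·x + 118.9209·(1 − x) = 118.362
(117.9838 − 118.9209)·x = 118.362 − 118.9209
x = -0.5589 / -0.9371 = 0.59641 → 59.641% Za-118, 40.359% Za-119.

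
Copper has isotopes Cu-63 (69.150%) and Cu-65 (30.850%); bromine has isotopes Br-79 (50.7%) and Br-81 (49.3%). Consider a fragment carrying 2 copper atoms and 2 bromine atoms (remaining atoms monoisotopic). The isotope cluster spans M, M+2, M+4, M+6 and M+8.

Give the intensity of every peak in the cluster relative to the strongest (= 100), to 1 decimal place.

Copper pattern (n=2): 0.47817225 : 0.4266555 : 0.09517225
Bromine pattern (n=2): 0.257049 : 0.499902 : 0.243049
Convolve the two distributions (both contribute in 2-u steps):
  M: 0.47817225×0.257049 = 0.122914
  M+2: 0.47817225×0.499902 + 0.4266555×0.257049 = 0.348711
  M+4: 0.47817225×0.243049 + 0.4266555×0.499902 + 0.09517225×0.257049 = 0.353969
  M+6: 0.4266555×0.243049 + 0.09517225×0.499902 = 0.151275
  M+8: 0.09517225×0.243049 = 0.023132
Scale to base peak (0.353969) = 100: 34.7 : 98.5 : 100.0 : 42.7 : 6.5

34.7 : 98.5 : 100.0 : 42.7 : 6.5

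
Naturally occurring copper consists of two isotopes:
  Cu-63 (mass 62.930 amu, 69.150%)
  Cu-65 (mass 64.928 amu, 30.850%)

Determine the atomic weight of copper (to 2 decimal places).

63.55 amu

Ar = Σ fᵢ·mᵢ = 0.69150 × 62.930 + 0.30850 × 64.928
= 43.5161 + 20.0303 = 63.5464 amu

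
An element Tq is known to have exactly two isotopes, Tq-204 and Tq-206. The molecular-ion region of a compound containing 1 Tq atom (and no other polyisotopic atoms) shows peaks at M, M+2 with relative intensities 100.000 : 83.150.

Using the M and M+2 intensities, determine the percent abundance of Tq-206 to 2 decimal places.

Let p = fractional abundance of Tq-204. I(M+2)/I(M) = [C(1,1)·p^0·(1−p)] / p^1 = 1·(1−p)/p = 83.150/100.000 = 0.8315
(1−p)/p = 0.8315/1 = 0.8315  ⇒  p = 1/(1 + 0.8315) = 0.5460
Tq-204: 54.60%, Tq-206: 45.40%.

45.40%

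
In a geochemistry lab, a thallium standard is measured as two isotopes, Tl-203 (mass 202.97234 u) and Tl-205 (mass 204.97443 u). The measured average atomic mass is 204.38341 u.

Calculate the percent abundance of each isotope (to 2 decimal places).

Tl-203: 29.52%, Tl-205: 70.48%

Writing the weighted mean with unknown fraction x of Tl-203:
202.97234·x + 204.97443·(1 − x) = 204.38341
(202.97234 − 204.97443)·x = 204.38341 − 204.97443
x = -0.59102 / -2.00209 = 0.29520 → 29.52% Tl-203, 70.48% Tl-205.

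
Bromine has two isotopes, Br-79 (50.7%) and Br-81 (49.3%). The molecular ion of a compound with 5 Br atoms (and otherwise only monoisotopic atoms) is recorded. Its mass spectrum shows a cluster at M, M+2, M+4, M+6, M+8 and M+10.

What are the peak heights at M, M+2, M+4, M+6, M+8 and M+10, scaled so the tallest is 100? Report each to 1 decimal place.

10.6 : 51.4 : 100.0 : 97.2 : 47.3 : 9.2

Expanding (0.507 + 0.493)^5:
P(M) = 0.507^5 = 0.033500
P(M+2) = 5 × 0.507^4 × 0.493^1 = 0.162873
P(M+4) = 10 × 0.507^3 × 0.493^2 = 0.316751
P(M+6) = 10 × 0.507^2 × 0.493^3 = 0.308004
P(M+8) = 5 × 0.507^1 × 0.493^4 = 0.149750
P(M+10) = 0.493^5 = 0.029123
The M+4 peak is largest (0.316751); scaling to 100 gives 10.6 : 51.4 : 100.0 : 97.2 : 47.3 : 9.2.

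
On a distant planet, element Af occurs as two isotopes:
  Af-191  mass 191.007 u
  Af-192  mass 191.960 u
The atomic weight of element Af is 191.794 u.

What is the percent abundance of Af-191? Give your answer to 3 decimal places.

17.419%

Writing the weighted mean with unknown fraction x of Af-191:
191.007·x + 191.960·(1 − x) = 191.794
(191.007 − 191.960)·x = 191.794 − 191.960
x = -0.166 / -0.953 = 0.17419 → 17.419% Af-191, 82.581% Af-192.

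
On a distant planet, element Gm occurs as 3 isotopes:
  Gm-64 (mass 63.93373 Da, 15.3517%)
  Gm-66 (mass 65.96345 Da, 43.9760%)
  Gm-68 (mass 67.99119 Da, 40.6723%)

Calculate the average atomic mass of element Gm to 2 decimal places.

66.48 Da

The abundance-weighted mean is 0.153517 × 63.93373 + 0.439760 × 65.96345 + 0.406723 × 67.99119
= 9.814914 + 29.008087 + 27.653581 = 66.476582 Da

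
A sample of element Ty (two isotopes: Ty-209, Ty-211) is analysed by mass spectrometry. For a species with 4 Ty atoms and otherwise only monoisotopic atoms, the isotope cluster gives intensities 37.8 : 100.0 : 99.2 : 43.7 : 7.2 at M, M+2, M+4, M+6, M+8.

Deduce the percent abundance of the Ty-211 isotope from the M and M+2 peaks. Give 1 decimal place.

39.8%

Let p = fractional abundance of Ty-209. I(M+2)/I(M) = [C(4,1)·p^3·(1−p)] / p^4 = 4·(1−p)/p = 100.0/37.8 = 2.6455
(1−p)/p = 2.6455/4 = 0.6614  ⇒  p = 1/(1 + 0.6614) = 0.6019
Ty-209: 60.2%, Ty-211: 39.8%.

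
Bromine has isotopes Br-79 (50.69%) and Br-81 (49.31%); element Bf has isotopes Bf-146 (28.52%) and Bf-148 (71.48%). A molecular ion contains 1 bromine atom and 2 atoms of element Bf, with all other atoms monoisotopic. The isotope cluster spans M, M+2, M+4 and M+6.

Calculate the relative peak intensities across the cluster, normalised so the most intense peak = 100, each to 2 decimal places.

Bromine pattern (n=1): 0.5069 : 0.4931
Element Bf pattern (n=2): 0.08133904 : 0.40772192 : 0.51093904
Convolve the two distributions (both contribute in 2-u steps):
  M: 0.5069×0.08133904 = 0.041231
  M+2: 0.5069×0.40772192 + 0.4931×0.08133904 = 0.246783
  M+4: 0.5069×0.51093904 + 0.4931×0.40772192 = 0.460043
  M+6: 0.4931×0.51093904 = 0.251944
Scale to base peak (0.460043) = 100: 8.96 : 53.64 : 100.00 : 54.77

8.96 : 53.64 : 100.00 : 54.77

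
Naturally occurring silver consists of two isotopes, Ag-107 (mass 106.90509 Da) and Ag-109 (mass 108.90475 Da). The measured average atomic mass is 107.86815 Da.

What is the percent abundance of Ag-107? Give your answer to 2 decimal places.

Writing the weighted mean with unknown fraction x of Ag-107:
106.90509·x + 108.90475·(1 − x) = 107.86815
(106.90509 − 108.90475)·x = 107.86815 − 108.90475
x = -1.03660 / -1.99966 = 0.51839 → 51.84% Ag-107, 48.16% Ag-109.

51.84%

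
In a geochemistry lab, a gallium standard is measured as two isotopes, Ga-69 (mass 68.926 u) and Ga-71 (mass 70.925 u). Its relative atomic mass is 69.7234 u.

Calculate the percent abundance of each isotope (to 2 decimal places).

Ga-69: 60.11%, Ga-71: 39.89%

With x = fraction of Ga-69 (so Ga-71 is 1 − x):
68.926·x + 70.925·(1 − x) = 69.7234
(68.926 − 70.925)·x = 69.7234 − 70.925
x = -1.2016 / -1.999 = 0.60110 → 60.11% Ga-69, 39.89% Ga-71.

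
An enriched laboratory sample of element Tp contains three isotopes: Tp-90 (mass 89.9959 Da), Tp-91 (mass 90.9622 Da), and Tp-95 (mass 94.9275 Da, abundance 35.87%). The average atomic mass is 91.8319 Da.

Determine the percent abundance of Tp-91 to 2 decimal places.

Let x and y be the fractions of Tp-90 and Tp-91. Then x + y = 1 − 0.3587 = 0.6413 and 89.9959x + 90.9622y = 91.8319 − 0.3587×94.9275 = 57.78140575.
Substituting: 89.9959x + 90.9622(0.6413 − x) = 57.78140575
(89.9959 − 90.9622)x = -0.55265311  ⇒  x = 0.57193, y = 0.06937
Tp-90: 57.19%, Tp-91: 6.94%.

6.94%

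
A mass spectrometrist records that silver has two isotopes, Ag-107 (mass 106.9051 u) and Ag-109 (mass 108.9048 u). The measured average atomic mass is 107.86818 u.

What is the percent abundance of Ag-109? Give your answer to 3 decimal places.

48.161%

Let x be the fractional abundance of Ag-107; then Ag-109 has abundance 1 − x.
106.9051·x + 108.9048·(1 − x) = 107.86818
(106.9051 − 108.9048)·x = 107.86818 − 108.9048
x = -1.03662 / -1.9997 = 0.51839 → 51.839% Ag-107, 48.161% Ag-109.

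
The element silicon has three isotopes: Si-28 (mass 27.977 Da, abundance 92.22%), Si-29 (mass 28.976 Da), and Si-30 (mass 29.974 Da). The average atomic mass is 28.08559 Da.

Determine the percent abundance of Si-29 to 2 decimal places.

Let x and y be the fractions of Si-29 and Si-30. Then x + y = 1 − 0.9222 = 0.0778 and 28.976x + 29.974y = 28.08559 − 0.9222×27.977 = 2.2852006.
Substituting: 28.976x + 29.974(0.0778 − x) = 2.2852006
(28.976 − 29.974)x = -0.0467766  ⇒  x = 0.04687, y = 0.03093
Si-29: 4.69%, Si-30: 3.09%.

4.69%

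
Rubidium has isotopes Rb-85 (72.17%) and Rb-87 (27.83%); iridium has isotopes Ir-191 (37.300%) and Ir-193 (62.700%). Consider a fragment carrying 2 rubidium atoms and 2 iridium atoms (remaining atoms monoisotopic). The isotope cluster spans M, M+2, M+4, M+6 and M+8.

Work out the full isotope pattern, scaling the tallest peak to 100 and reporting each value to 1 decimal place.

Rubidium pattern (n=2): 0.52085089 : 0.40169822 : 0.07745089
Iridium pattern (n=2): 0.139129 : 0.467742 : 0.393129
Convolve the two distributions (both contribute in 2-u steps):
  M: 0.52085089×0.139129 = 0.072465
  M+2: 0.52085089×0.467742 + 0.40169822×0.139129 = 0.299512
  M+4: 0.52085089×0.393129 + 0.40169822×0.467742 + 0.07745089×0.139129 = 0.403428
  M+6: 0.40169822×0.393129 + 0.07745089×0.467742 = 0.194146
  M+8: 0.07745089×0.393129 = 0.030448
Scale to base peak (0.403428) = 100: 18.0 : 74.2 : 100.0 : 48.1 : 7.5

18.0 : 74.2 : 100.0 : 48.1 : 7.5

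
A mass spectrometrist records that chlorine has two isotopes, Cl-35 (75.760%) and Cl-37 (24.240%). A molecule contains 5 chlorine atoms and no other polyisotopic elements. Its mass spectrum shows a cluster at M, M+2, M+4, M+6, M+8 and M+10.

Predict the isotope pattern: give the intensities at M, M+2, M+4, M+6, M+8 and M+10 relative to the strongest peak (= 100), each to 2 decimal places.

Expanding (0.75760 + 0.24240)^5:
P(M) = 0.75760^5 = 0.249574
P(M+2) = 5 × 0.75760^4 × 0.24240^1 = 0.399266
P(M+4) = 10 × 0.75760^3 × 0.24240^2 = 0.255497
P(M+6) = 10 × 0.75760^2 × 0.24240^3 = 0.081748
P(M+8) = 5 × 0.75760^1 × 0.24240^4 = 0.013078
P(M+10) = 0.24240^5 = 0.000837
The M+2 peak is largest (0.399266); scaling to 100 gives 62.51 : 100.00 : 63.99 : 20.47 : 3.28 : 0.21.

62.51 : 100.00 : 63.99 : 20.47 : 3.28 : 0.21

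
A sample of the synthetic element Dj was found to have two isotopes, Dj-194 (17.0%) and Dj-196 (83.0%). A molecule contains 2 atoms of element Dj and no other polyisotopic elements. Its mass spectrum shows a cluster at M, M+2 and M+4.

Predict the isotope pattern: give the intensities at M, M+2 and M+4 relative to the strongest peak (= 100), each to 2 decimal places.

Expanding (0.170 + 0.830)^2:
P(M) = 0.170^2 = 0.028900
P(M+2) = 2 × 0.170^1 × 0.830^1 = 0.282200
P(M+4) = 0.830^2 = 0.688900
The M+4 peak is largest (0.688900); scaling to 100 gives 4.20 : 40.96 : 100.00.

4.20 : 40.96 : 100.00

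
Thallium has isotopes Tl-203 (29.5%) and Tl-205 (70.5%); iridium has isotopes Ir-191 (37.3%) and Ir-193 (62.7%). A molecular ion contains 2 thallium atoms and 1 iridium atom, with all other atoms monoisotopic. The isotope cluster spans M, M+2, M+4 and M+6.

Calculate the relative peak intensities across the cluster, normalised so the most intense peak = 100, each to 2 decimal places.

Thallium pattern (n=2): 0.087025 : 0.41595 : 0.497025
Iridium pattern (n=1): 0.3730 : 0.6270
Convolve the two distributions (both contribute in 2-u steps):
  M: 0.087025×0.3730 = 0.032460
  M+2: 0.087025×0.6270 + 0.41595×0.3730 = 0.209714
  M+4: 0.41595×0.6270 + 0.497025×0.3730 = 0.446191
  M+6: 0.497025×0.6270 = 0.311635
Scale to base peak (0.446191) = 100: 7.27 : 47.00 : 100.00 : 69.84

7.27 : 47.00 : 100.00 : 69.84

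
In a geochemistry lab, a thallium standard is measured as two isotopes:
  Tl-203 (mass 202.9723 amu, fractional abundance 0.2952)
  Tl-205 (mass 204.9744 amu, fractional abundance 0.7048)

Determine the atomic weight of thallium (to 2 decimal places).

204.38 amu

Ar = Σ fᵢ·mᵢ = 0.2952 × 202.9723 + 0.7048 × 204.9744
= 59.91742 + 144.46596 = 204.38338 amu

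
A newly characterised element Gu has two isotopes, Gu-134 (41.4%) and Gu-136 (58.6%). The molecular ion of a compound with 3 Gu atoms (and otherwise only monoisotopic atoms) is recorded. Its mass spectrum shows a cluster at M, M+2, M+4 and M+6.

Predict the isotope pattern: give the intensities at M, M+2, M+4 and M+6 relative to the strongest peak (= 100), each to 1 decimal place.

Expanding (0.414 + 0.586)^3:
P(M) = 0.414^3 = 0.070958
P(M+2) = 3 × 0.414^2 × 0.586^1 = 0.301314
P(M+4) = 3 × 0.414^1 × 0.586^2 = 0.426498
P(M+6) = 0.586^3 = 0.201230
The M+4 peak is largest (0.426498); scaling to 100 gives 16.6 : 70.6 : 100.0 : 47.2.

16.6 : 70.6 : 100.0 : 47.2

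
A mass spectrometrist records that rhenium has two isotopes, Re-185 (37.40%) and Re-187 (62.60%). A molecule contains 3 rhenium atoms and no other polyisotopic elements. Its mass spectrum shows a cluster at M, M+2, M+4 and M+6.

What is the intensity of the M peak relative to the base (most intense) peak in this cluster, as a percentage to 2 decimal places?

Term probabilities: M 0.0523, M+2 0.2627, M+4 0.4397, M+6 0.2453. Base peak = M+4.
P(M+4) = C(3,2) × 0.3740^1 × 0.6260^2 = 3 × 0.3740 × 0.391876 = 0.439685 (base)
P(M) = C(3,0) × 0.3740^3 × 0.6260^0 = 1 × 0.05231362 × 1.0000 = 0.052314
Relative intensity = 0.052314 / 0.439685 × 100 = 11.90

11.90%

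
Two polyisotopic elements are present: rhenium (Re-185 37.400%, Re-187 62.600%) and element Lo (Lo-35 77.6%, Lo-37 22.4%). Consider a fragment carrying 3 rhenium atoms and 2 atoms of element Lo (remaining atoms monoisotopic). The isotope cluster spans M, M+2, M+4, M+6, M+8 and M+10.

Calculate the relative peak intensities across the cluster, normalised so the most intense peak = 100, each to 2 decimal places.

Rhenium pattern (n=3): 0.05231362 : 0.26268713 : 0.43968487 : 0.24531438
Element Lo pattern (n=2): 0.602176 : 0.347648 : 0.050176
Convolve the two distributions (both contribute in 2-u steps):
  M: 0.05231362×0.602176 = 0.031502
  M+2: 0.05231362×0.347648 + 0.26268713×0.602176 = 0.176371
  M+4: 0.05231362×0.050176 + 0.26268713×0.347648 + 0.43968487×0.602176 = 0.358715
  M+6: 0.26268713×0.050176 + 0.43968487×0.347648 + 0.24531438×0.602176 = 0.313759
  M+8: 0.43968487×0.050176 + 0.24531438×0.347648 = 0.107345
  M+10: 0.24531438×0.050176 = 0.012309
Scale to base peak (0.358715) = 100: 8.78 : 49.17 : 100.00 : 87.47 : 29.92 : 3.43

8.78 : 49.17 : 100.00 : 87.47 : 29.92 : 3.43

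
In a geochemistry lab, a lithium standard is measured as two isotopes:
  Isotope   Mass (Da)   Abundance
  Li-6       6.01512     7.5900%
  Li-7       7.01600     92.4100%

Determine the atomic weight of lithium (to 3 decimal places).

6.940 Da

Weight each isotope mass by its fractional abundance: 0.075900 × 6.01512 + 0.924100 × 7.01600
= 0.456548 + 6.483486 = 6.940034 Da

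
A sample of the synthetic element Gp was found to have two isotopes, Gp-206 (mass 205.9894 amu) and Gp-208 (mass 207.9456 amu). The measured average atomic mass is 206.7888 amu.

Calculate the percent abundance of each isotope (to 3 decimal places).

Writing the weighted mean with unknown fraction x of Gp-206:
205.9894·x + 207.9456·(1 − x) = 206.7888
(205.9894 − 207.9456)·x = 206.7888 − 207.9456
x = -1.1568 / -1.9562 = 0.59135 → 59.135% Gp-206, 40.865% Gp-208.

Gp-206: 59.135%, Gp-208: 40.865%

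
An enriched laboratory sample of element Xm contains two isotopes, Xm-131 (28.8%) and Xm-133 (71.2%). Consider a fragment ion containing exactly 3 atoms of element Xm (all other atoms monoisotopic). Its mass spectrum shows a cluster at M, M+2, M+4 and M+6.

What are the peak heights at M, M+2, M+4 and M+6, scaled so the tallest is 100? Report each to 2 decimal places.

5.45 : 40.45 : 100.00 : 82.41

Expanding (0.288 + 0.712)^3:
P(M) = 0.288^3 = 0.023888
P(M+2) = 3 × 0.288^2 × 0.712^1 = 0.177168
P(M+4) = 3 × 0.288^1 × 0.712^2 = 0.438000
P(M+6) = 0.712^3 = 0.360944
The M+4 peak is largest (0.438000); scaling to 100 gives 5.45 : 40.45 : 100.00 : 82.41.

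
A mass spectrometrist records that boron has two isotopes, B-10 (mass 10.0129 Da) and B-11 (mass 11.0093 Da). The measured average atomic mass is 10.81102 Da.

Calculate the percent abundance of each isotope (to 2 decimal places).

B-10: 19.90%, B-11: 80.10%

With x = fraction of B-10 (so B-11 is 1 − x):
10.0129·x + 11.0093·(1 − x) = 10.81102
(10.0129 − 11.0093)·x = 10.81102 − 11.0093
x = -0.19828 / -0.9964 = 0.19900 → 19.90% B-10, 80.10% B-11.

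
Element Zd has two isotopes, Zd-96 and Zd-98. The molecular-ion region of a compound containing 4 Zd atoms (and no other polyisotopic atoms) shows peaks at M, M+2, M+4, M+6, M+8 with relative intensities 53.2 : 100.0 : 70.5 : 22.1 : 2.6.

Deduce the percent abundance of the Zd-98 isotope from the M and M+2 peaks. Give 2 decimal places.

If p is the fraction of Zd that is Zd-96, then I(M+2)/I(M) = [C(4,1)·p^3·(1−p)] / p^4 = 4·(1−p)/p = 100.0/53.2 = 1.8797
(1−p)/p = 1.8797/4 = 0.4699  ⇒  p = 1/(1 + 0.4699) = 0.6803
Zd-96: 68.03%, Zd-98: 31.97%.

31.97%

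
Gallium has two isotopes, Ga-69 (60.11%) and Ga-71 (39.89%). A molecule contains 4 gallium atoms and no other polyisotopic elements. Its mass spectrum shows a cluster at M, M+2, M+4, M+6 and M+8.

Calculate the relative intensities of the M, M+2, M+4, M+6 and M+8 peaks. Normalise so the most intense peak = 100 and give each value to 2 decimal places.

The 4 Ga atoms are independent, so intensities follow the terms of (0.6011 + 0.3989)^4.
P(M) = 0.6011^4 = 0.130553
P(M+2) = 4 × 0.6011^3 × 0.3989^1 = 0.346549
P(M+4) = 6 × 0.6011^2 × 0.3989^2 = 0.344963
P(M+6) = 4 × 0.6011^1 × 0.3989^3 = 0.152616
P(M+8) = 0.3989^4 = 0.025320
The M+2 peak is largest (0.346549); scaling to 100 gives 37.67 : 100.00 : 99.54 : 44.04 : 7.31.

37.67 : 100.00 : 99.54 : 44.04 : 7.31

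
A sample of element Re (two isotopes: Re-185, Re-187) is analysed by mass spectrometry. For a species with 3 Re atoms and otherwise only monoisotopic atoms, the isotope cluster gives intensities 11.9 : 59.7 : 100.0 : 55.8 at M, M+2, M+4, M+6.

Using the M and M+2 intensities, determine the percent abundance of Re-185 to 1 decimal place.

Let p = fractional abundance of Re-185. I(M+2)/I(M) = [C(3,1)·p^2·(1−p)] / p^3 = 3·(1−p)/p = 59.7/11.9 = 5.0168
(1−p)/p = 5.0168/3 = 1.6723  ⇒  p = 1/(1 + 1.6723) = 0.3742
Re-185: 37.4%, Re-187: 62.6%.

37.4%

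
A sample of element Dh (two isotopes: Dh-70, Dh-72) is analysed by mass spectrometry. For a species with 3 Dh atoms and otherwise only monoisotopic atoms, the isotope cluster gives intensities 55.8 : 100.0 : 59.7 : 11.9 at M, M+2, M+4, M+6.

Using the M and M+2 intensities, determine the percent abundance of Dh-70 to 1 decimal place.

Let p = fractional abundance of Dh-70. I(M+2)/I(M) = [C(3,1)·p^2·(1−p)] / p^3 = 3·(1−p)/p = 100.0/55.8 = 1.7921
(1−p)/p = 1.7921/3 = 0.5974  ⇒  p = 1/(1 + 0.5974) = 0.6260
Dh-70: 62.6%, Dh-72: 37.4%.

62.6%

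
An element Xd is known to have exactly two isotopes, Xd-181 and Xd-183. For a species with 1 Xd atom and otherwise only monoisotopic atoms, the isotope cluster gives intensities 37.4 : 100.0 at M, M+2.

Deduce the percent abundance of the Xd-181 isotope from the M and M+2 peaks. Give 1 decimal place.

Let p = fractional abundance of Xd-181. I(M+2)/I(M) = [C(1,1)·p^0·(1−p)] / p^1 = 1·(1−p)/p = 100.0/37.4 = 2.6738
(1−p)/p = 2.6738/1 = 2.6738  ⇒  p = 1/(1 + 2.6738) = 0.2722
Xd-181: 27.2%, Xd-183: 72.8%.

27.2%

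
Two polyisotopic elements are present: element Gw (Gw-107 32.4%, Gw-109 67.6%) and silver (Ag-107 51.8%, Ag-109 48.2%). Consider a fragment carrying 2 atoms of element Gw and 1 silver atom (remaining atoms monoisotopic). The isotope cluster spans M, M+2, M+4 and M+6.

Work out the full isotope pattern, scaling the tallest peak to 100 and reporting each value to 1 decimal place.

Element Gw pattern (n=2): 0.104976 : 0.438048 : 0.456976
Silver pattern (n=1): 0.5180 : 0.4820
Convolve the two distributions (both contribute in 2-u steps):
  M: 0.104976×0.5180 = 0.054378
  M+2: 0.104976×0.4820 + 0.438048×0.5180 = 0.277507
  M+4: 0.438048×0.4820 + 0.456976×0.5180 = 0.447853
  M+6: 0.456976×0.4820 = 0.220262
Scale to base peak (0.447853) = 100: 12.1 : 62.0 : 100.0 : 49.2

12.1 : 62.0 : 100.0 : 49.2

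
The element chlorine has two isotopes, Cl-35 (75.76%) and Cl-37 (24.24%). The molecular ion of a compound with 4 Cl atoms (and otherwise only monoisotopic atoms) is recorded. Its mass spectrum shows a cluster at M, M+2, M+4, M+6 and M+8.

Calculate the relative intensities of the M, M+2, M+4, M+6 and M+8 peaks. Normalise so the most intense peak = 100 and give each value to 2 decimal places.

78.14 : 100.00 : 47.99 : 10.24 : 0.82

Each Cl atom is independently Cl-35 (p = 0.7576) or Cl-37 (q = 0.2424); the cluster is the binomial expansion (p + q)^4.
P(M) = 0.7576^4 = 0.329428
P(M+2) = 4 × 0.7576^3 × 0.2424^1 = 0.421612
P(M+4) = 6 × 0.7576^2 × 0.2424^2 = 0.202347
P(M+6) = 4 × 0.7576^1 × 0.2424^3 = 0.043162
P(M+8) = 0.2424^4 = 0.003452
The M+2 peak is largest (0.421612); scaling to 100 gives 78.14 : 100.00 : 47.99 : 10.24 : 0.82.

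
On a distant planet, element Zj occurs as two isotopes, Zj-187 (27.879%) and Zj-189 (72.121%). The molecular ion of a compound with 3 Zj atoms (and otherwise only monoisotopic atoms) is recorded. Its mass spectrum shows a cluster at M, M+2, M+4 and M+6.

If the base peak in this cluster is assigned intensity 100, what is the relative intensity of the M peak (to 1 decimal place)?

5.0

Term probabilities: M 0.0217, M+2 0.1682, M+4 0.4350, M+6 0.3751. Base peak = M+4.
P(M+4) = C(3,2) × 0.27879^1 × 0.72121^2 = 3 × 0.27879 × 0.52014386 = 0.435033 (base)
P(M) = C(3,0) × 0.27879^3 × 0.72121^0 = 1 × 0.02166864 × 1.0000 = 0.021669
Relative intensity = 0.021669 / 0.435033 × 100 = 5.0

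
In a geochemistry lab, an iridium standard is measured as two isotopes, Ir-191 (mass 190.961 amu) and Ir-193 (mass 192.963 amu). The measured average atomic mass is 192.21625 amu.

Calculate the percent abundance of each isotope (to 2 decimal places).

Ir-191: 37.30%, Ir-193: 62.70%

With x = fraction of Ir-191 (so Ir-193 is 1 − x):
190.961·x + 192.963·(1 − x) = 192.21625
(190.961 − 192.963)·x = 192.21625 − 192.963
x = -0.74675 / -2.002 = 0.37300 → 37.30% Ir-191, 62.70% Ir-193.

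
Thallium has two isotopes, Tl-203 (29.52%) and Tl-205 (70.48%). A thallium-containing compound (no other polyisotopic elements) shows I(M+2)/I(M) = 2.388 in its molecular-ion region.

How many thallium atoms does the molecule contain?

With n Tl atoms, P(M+2)/P(M) = C(n,1)·p^(n−1)q / p^n = n·q/p = n · 0.7048/0.2952.
n = 2.388 × 0.2952/0.7048 = 1.00 ≈ 1

1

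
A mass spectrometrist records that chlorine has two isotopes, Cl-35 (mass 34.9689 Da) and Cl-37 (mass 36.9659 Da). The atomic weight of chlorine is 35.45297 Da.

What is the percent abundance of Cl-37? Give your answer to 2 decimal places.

24.24%

Let x be the fractional abundance of Cl-35; then Cl-37 has abundance 1 − x.
34.9689·x + 36.9659·(1 − x) = 35.45297
(34.9689 − 36.9659)·x = 35.45297 − 36.9659
x = -1.51293 / -1.9970 = 0.75760 → 75.76% Cl-35, 24.24% Cl-37.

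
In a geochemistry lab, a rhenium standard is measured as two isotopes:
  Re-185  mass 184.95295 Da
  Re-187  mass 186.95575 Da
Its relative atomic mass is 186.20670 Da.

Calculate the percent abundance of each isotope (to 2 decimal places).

With x = fraction of Re-185 (so Re-187 is 1 − x):
184.95295·x + 186.95575·(1 − x) = 186.20670
(184.95295 − 186.95575)·x = 186.20670 − 186.95575
x = -0.74905 / -2.00280 = 0.37400 → 37.40% Re-185, 62.60% Re-187.

Re-185: 37.40%, Re-187: 62.60%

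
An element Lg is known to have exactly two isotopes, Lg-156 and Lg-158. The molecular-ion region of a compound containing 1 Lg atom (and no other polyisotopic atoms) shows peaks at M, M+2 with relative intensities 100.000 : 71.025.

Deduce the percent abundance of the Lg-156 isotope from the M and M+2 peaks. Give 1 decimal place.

If p is the fraction of Lg that is Lg-156, then I(M+2)/I(M) = [C(1,1)·p^0·(1−p)] / p^1 = 1·(1−p)/p = 71.025/100.000 = 0.7103
(1−p)/p = 0.7103/1 = 0.7103  ⇒  p = 1/(1 + 0.7103) = 0.5847
Lg-156: 58.5%, Lg-158: 41.5%.

58.5%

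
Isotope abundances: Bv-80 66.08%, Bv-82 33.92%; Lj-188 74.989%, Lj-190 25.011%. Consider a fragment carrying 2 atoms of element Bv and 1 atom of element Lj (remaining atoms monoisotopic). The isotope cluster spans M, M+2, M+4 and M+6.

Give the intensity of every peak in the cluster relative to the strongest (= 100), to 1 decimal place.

73.5 : 100.0 : 44.5 : 6.5

Element Bv pattern (n=2): 0.43665664 : 0.44828672 : 0.11505664
Element Lj pattern (n=1): 0.74989 : 0.25011
Convolve the two distributions (both contribute in 2-u steps):
  M: 0.43665664×0.74989 = 0.327444
  M+2: 0.43665664×0.25011 + 0.44828672×0.74989 = 0.445378
  M+4: 0.44828672×0.25011 + 0.11505664×0.74989 = 0.198401
  M+6: 0.11505664×0.25011 = 0.028777
Scale to base peak (0.445378) = 100: 73.5 : 100.0 : 44.5 : 6.5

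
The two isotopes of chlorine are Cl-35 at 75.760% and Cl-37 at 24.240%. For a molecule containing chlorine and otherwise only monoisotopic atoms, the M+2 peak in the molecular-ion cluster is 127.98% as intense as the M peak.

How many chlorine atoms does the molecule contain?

The M+2/M ratio from n Cl atoms is n · q/p = n · 0.24240/0.75760.
n = 1.2798 × 0.75760/0.24240 = 4.00 ≈ 4

4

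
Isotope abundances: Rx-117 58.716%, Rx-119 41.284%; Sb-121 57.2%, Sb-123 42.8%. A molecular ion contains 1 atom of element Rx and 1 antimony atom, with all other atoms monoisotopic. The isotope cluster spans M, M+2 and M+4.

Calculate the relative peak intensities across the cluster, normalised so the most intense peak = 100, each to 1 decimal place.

68.9 : 100.0 : 36.2

Element Rx pattern (n=1): 0.58716 : 0.41284
Antimony pattern (n=1): 0.5720 : 0.4280
Convolve the two distributions (both contribute in 2-u steps):
  M: 0.58716×0.5720 = 0.335856
  M+2: 0.58716×0.4280 + 0.41284×0.5720 = 0.487449
  M+4: 0.41284×0.4280 = 0.176696
Scale to base peak (0.487449) = 100: 68.9 : 100.0 : 36.2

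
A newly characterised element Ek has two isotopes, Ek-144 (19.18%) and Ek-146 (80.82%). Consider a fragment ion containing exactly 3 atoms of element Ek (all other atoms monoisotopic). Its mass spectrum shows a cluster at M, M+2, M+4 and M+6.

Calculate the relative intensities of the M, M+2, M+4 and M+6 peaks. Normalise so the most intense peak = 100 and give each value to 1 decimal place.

Expanding (0.1918 + 0.8082)^3:
P(M) = 0.1918^3 = 0.007056
P(M+2) = 3 × 0.1918^2 × 0.8082^1 = 0.089194
P(M+4) = 3 × 0.1918^1 × 0.8082^2 = 0.375844
P(M+6) = 0.8082^3 = 0.527906
The M+6 peak is largest (0.527906); scaling to 100 gives 1.3 : 16.9 : 71.2 : 100.0.

1.3 : 16.9 : 71.2 : 100.0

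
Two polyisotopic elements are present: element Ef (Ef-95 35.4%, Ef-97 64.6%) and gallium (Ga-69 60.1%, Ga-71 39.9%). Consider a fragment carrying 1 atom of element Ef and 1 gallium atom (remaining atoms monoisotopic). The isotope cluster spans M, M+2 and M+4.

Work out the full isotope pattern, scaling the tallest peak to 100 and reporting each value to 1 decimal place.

Element Ef pattern (n=1): 0.3540 : 0.6460
Gallium pattern (n=1): 0.6010 : 0.3990
Convolve the two distributions (both contribute in 2-u steps):
  M: 0.3540×0.6010 = 0.212754
  M+2: 0.3540×0.3990 + 0.6460×0.6010 = 0.529492
  M+4: 0.6460×0.3990 = 0.257754
Scale to base peak (0.529492) = 100: 40.2 : 100.0 : 48.7

40.2 : 100.0 : 48.7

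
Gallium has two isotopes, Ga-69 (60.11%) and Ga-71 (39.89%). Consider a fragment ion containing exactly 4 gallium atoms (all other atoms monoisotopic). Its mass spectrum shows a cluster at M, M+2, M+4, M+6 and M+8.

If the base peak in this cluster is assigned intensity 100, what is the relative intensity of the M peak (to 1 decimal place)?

37.7

Term probabilities: M 0.1306, M+2 0.3465, M+4 0.3450, M+6 0.1526, M+8 0.0253. Base peak = M+2.
P(M+2) = C(4,1) × 0.6011^3 × 0.3989^1 = 4 × 0.21719018 × 0.3989 = 0.346549 (base)
P(M) = C(4,0) × 0.6011^4 × 0.3989^0 = 1 × 0.13055302 × 1.0000 = 0.130553
Relative intensity = 0.130553 / 0.346549 × 100 = 37.7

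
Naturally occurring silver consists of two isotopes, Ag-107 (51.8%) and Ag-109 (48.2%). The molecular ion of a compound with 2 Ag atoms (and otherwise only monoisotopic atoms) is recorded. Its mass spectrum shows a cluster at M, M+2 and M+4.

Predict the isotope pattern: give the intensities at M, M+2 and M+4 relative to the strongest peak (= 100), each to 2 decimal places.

53.73 : 100.00 : 46.53

The 2 Ag atoms are independent, so intensities follow the terms of (0.518 + 0.482)^2.
P(M) = 0.518^2 = 0.268324
P(M+2) = 2 × 0.518^1 × 0.482^1 = 0.499352
P(M+4) = 0.482^2 = 0.232324
The M+2 peak is largest (0.499352); scaling to 100 gives 53.73 : 100.00 : 46.53.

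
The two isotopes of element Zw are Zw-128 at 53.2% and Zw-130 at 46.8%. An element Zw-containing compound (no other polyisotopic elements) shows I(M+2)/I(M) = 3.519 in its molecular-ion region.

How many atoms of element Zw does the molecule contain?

The M+2/M ratio from n Zw atoms is n · q/p = n · 0.468/0.532.
n = 3.519 × 0.532/0.468 = 4.00 ≈ 4

4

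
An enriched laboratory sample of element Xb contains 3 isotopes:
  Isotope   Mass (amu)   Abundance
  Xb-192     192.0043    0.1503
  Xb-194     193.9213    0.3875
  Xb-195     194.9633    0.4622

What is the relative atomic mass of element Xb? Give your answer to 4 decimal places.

Weight each isotope mass by its fractional abundance: 0.1503 × 192.0043 + 0.3875 × 193.9213 + 0.4622 × 194.9633
= 28.85825 + 75.14450 + 90.11204 = 194.11479 amu

194.1148 amu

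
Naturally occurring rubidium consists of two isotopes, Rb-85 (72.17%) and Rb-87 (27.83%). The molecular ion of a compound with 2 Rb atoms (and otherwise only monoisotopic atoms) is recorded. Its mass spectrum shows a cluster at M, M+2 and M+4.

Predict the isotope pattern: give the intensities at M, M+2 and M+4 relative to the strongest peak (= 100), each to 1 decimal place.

Expanding (0.7217 + 0.2783)^2:
P(M) = 0.7217^2 = 0.520851
P(M+2) = 2 × 0.7217^1 × 0.2783^1 = 0.401698
P(M+4) = 0.2783^2 = 0.077451
The M peak is largest (0.520851); scaling to 100 gives 100.0 : 77.1 : 14.9.

100.0 : 77.1 : 14.9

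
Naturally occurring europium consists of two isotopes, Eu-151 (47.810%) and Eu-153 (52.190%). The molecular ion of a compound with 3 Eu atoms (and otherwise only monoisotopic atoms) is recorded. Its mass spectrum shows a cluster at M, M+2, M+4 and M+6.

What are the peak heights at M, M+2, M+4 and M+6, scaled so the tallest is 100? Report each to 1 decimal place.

The 3 Eu atoms are independent, so intensities follow the terms of (0.47810 + 0.52190)^3.
P(M) = 0.47810^3 = 0.109284
P(M+2) = 3 × 0.47810^2 × 0.52190^1 = 0.357887
P(M+4) = 3 × 0.47810^1 × 0.52190^2 = 0.390674
P(M+6) = 0.52190^3 = 0.142155
The M+4 peak is largest (0.390674); scaling to 100 gives 28.0 : 91.6 : 100.0 : 36.4.

28.0 : 91.6 : 100.0 : 36.4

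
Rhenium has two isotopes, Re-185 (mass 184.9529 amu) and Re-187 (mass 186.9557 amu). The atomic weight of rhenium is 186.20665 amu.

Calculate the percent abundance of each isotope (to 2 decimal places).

Let x be the fractional abundance of Re-185; then Re-187 has abundance 1 − x.
184.9529·x + 186.9557·(1 − x) = 186.20665
(184.9529 − 186.9557)·x = 186.20665 − 186.9557
x = -0.74905 / -2.0028 = 0.37400 → 37.40% Re-185, 62.60% Re-187.

Re-185: 37.40%, Re-187: 62.60%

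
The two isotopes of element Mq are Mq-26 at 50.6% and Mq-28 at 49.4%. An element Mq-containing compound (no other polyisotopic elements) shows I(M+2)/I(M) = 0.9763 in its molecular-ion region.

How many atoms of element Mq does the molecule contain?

1

With n Mq atoms, P(M+2)/P(M) = C(n,1)·p^(n−1)q / p^n = n·q/p = n · 0.494/0.506.
n = 0.9763 × 0.506/0.494 = 1.00 ≈ 1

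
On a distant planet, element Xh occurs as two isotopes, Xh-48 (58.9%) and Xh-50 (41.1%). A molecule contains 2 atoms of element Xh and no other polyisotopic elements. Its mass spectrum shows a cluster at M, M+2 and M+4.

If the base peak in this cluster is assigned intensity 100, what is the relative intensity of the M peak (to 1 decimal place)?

(0.589 + 0.411)^2 gives M 0.3469, M+2 0.4842, M+4 0.1689; the largest is M+2.
P(M+2) = C(2,1) × 0.589^1 × 0.411^1 = 2 × 0.5890 × 0.4110 = 0.484158 (base)
P(M) = C(2,0) × 0.589^2 × 0.411^0 = 1 × 0.346921 × 1.0000 = 0.346921
Relative intensity = 0.346921 / 0.484158 × 100 = 71.7

71.7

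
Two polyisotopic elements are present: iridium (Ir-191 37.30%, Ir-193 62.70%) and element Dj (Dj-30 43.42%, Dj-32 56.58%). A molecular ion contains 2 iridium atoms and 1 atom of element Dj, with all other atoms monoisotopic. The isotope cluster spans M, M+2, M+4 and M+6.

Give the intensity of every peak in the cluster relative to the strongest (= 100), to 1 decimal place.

Iridium pattern (n=2): 0.139129 : 0.467742 : 0.393129
Element Dj pattern (n=1): 0.4342 : 0.5658
Convolve the two distributions (both contribute in 2-u steps):
  M: 0.139129×0.4342 = 0.060410
  M+2: 0.139129×0.5658 + 0.467742×0.4342 = 0.281813
  M+4: 0.467742×0.5658 + 0.393129×0.4342 = 0.435345
  M+6: 0.393129×0.5658 = 0.222432
Scale to base peak (0.435345) = 100: 13.9 : 64.7 : 100.0 : 51.1

13.9 : 64.7 : 100.0 : 51.1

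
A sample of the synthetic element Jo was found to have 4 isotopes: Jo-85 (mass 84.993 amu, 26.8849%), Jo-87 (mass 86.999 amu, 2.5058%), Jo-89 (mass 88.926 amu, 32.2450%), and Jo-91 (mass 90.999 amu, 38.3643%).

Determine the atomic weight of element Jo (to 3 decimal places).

Ar = Σ fᵢ·mᵢ = 0.268849 × 84.993 + 0.025058 × 86.999 + 0.322450 × 88.926 + 0.383643 × 90.999
= 22.8503 + 2.1800 + 28.6742 + 34.9111 = 88.6156 amu

88.616 amu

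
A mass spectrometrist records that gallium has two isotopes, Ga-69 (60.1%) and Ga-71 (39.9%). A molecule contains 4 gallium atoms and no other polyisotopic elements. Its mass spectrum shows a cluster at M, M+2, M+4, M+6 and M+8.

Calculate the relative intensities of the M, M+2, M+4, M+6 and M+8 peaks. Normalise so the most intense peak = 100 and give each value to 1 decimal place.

Expanding (0.601 + 0.399)^4:
P(M) = 0.601^4 = 0.130466
P(M+2) = 4 × 0.601^3 × 0.399^1 = 0.346463
P(M+4) = 6 × 0.601^2 × 0.399^2 = 0.345021
P(M+6) = 4 × 0.601^1 × 0.399^3 = 0.152705
P(M+8) = 0.399^4 = 0.025345
The M+2 peak is largest (0.346463); scaling to 100 gives 37.7 : 100.0 : 99.6 : 44.1 : 7.3.

37.7 : 100.0 : 99.6 : 44.1 : 7.3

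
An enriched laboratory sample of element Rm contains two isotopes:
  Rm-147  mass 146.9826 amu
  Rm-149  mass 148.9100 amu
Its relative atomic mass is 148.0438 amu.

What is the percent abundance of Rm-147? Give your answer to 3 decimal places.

44.941%

Let x be the fractional abundance of Rm-147; then Rm-149 has abundance 1 − x.
146.9826·x + 148.9100·(1 − x) = 148.0438
(146.9826 − 148.9100)·x = 148.0438 − 148.9100
x = -0.8662 / -1.9274 = 0.44941 → 44.941% Rm-147, 55.059% Rm-149.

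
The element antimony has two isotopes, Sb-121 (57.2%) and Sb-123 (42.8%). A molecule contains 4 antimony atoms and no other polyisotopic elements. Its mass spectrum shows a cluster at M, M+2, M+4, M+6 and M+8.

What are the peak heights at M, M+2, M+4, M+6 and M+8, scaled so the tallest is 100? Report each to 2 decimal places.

The 4 Sb atoms are independent, so intensities follow the terms of (0.572 + 0.428)^4.
P(M) = 0.572^4 = 0.107049
P(M+2) = 4 × 0.572^3 × 0.428^1 = 0.320400
P(M+4) = 6 × 0.572^2 × 0.428^2 = 0.359609
P(M+6) = 4 × 0.572^1 × 0.428^3 = 0.179385
P(M+8) = 0.428^4 = 0.033556
The M+4 peak is largest (0.359609); scaling to 100 gives 29.77 : 89.10 : 100.00 : 49.88 : 9.33.

29.77 : 89.10 : 100.00 : 49.88 : 9.33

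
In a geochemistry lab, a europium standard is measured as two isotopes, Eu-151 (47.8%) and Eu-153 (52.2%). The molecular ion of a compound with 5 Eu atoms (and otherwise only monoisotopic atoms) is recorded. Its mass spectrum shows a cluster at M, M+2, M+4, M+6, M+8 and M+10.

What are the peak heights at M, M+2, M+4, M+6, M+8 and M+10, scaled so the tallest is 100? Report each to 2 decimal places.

The 5 Eu atoms are independent, so intensities follow the terms of (0.478 + 0.522)^5.
P(M) = 0.478^5 = 0.024954
P(M+2) = 5 × 0.478^4 × 0.522^1 = 0.136255
P(M+4) = 10 × 0.478^3 × 0.522^2 = 0.297594
P(M+6) = 10 × 0.478^2 × 0.522^3 = 0.324988
P(M+8) = 5 × 0.478^1 × 0.522^4 = 0.177452
P(M+10) = 0.522^5 = 0.038757
The M+6 peak is largest (0.324988); scaling to 100 gives 7.68 : 41.93 : 91.57 : 100.00 : 54.60 : 11.93.

7.68 : 41.93 : 91.57 : 100.00 : 54.60 : 11.93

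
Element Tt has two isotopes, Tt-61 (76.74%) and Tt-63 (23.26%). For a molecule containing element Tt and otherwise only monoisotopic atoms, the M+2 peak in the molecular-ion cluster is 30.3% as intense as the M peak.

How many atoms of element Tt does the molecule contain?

1

The M+2/M ratio from n Tt atoms is n · q/p = n · 0.2326/0.7674.
n = 0.303 × 0.7674/0.2326 = 1.00 ≈ 1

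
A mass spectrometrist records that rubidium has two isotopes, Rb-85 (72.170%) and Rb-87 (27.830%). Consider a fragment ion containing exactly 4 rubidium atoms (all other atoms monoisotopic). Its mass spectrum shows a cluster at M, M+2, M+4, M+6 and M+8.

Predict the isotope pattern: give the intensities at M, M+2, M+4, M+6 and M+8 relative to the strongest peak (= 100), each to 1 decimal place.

Each Rb atom is independently Rb-85 (p = 0.72170) or Rb-87 (q = 0.27830); the cluster is the binomial expansion (p + q)^4.
P(M) = 0.72170^4 = 0.271286
P(M+2) = 4 × 0.72170^3 × 0.27830^1 = 0.418450
P(M+4) = 6 × 0.72170^2 × 0.27830^2 = 0.242042
P(M+6) = 4 × 0.72170^1 × 0.27830^3 = 0.062224
P(M+8) = 0.27830^4 = 0.005999
The M+2 peak is largest (0.418450); scaling to 100 gives 64.8 : 100.0 : 57.8 : 14.9 : 1.4.

64.8 : 100.0 : 57.8 : 14.9 : 1.4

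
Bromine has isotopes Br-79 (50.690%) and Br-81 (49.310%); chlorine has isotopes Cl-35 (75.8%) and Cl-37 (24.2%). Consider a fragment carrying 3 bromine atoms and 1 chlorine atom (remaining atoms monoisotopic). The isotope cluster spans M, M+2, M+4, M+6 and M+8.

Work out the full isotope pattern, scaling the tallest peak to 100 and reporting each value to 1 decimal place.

26.5 : 85.9 : 100.0 : 48.5 : 7.8

Bromine pattern (n=3): 0.13024674 : 0.3801026 : 0.36975457 : 0.11989609
Chlorine pattern (n=1): 0.7580 : 0.2420
Convolve the two distributions (both contribute in 2-u steps):
  M: 0.13024674×0.7580 = 0.098727
  M+2: 0.13024674×0.2420 + 0.3801026×0.7580 = 0.319637
  M+4: 0.3801026×0.2420 + 0.36975457×0.7580 = 0.372259
  M+6: 0.36975457×0.2420 + 0.11989609×0.7580 = 0.180362
  M+8: 0.11989609×0.2420 = 0.029015
Scale to base peak (0.372259) = 100: 26.5 : 85.9 : 100.0 : 48.5 : 7.8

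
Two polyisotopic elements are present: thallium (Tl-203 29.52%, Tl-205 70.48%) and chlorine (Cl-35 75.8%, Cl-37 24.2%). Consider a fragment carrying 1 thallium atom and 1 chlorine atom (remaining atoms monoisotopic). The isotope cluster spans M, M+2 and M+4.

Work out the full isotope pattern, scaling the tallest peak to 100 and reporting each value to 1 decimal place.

36.9 : 100.0 : 28.2

Thallium pattern (n=1): 0.2952 : 0.7048
Chlorine pattern (n=1): 0.7580 : 0.2420
Convolve the two distributions (both contribute in 2-u steps):
  M: 0.2952×0.7580 = 0.223762
  M+2: 0.2952×0.2420 + 0.7048×0.7580 = 0.605677
  M+4: 0.7048×0.2420 = 0.170562
Scale to base peak (0.605677) = 100: 36.9 : 100.0 : 28.2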